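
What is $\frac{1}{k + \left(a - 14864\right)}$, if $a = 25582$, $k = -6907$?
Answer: $\frac{1}{3811} \approx 0.0002624$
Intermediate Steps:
$\frac{1}{k + \left(a - 14864\right)} = \frac{1}{-6907 + \left(25582 - 14864\right)} = \frac{1}{-6907 + 10718} = \frac{1}{3811}$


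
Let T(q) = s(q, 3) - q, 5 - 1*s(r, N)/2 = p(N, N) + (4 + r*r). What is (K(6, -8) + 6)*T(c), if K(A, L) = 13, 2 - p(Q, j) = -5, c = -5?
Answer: -1083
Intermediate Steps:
p(Q, j) = 7 (p(Q, j) = 2 - 1*(-5) = 2 + 5 = 7)
s(r, N) = -12 - 2*r**2 (s(r, N) = 10 - 2*(7 + (4 + r*r)) = 10 - 2*(7 + (4 + r**2)) = 10 - 2*(11 + r**2) = 10 + (-22 - 2*r**2) = -12 - 2*r**2)
T(q) = -12 - q - 2*q**2 (T(q) = (-12 - 2*q**2) - q = -12 - q - 2*q**2)
(K(6, -8) + 6)*T(c) = (13 + 6)*(-12 - 1*(-5) - 2*(-5)**2) = 19*(-12 + 5 - 2*25) = 19*(-12 + 5 - 50) = 19*(-57) = -1083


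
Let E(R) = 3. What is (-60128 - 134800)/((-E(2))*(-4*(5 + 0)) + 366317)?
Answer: -194928/366377 ≈ -0.53204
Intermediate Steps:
(-60128 - 134800)/((-E(2))*(-4*(5 + 0)) + 366317) = (-60128 - 134800)/((-1*3)*(-4*(5 + 0)) + 366317) = -194928/(-(-12)*5 + 366317) = -194928/(-3*(-20) + 366317) = -194928/(60 + 366317) = -194928/366377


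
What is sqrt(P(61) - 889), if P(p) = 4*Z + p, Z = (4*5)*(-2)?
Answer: 2*I*sqrt(247) ≈ 31.432*I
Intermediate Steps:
Z = -40 (Z = 20*(-2) = -40)
P(p) = -160 + p (P(p) = 4*(-40) + p = -160 + p)
sqrt(P(61) - 889) = sqrt((-160 + 61) - 889) = sqrt(-99 - 889) = sqrt(-988) = 2*I*sqrt(247)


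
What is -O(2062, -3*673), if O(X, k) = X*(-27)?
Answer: 55674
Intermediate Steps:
O(X, k) = -27*X
-O(2062, -3*673) = -(-27)*2062 = -1*(-55674) = 55674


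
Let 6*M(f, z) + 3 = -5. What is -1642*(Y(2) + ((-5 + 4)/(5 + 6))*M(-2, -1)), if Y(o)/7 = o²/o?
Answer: -765172/33 ≈ -23187.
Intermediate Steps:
Y(o) = 7*o (Y(o) = 7*(o²/o) = 7*o)
M(f, z) = -4/3 (M(f, z) = -½ + (⅙)*(-5) = -½ - ⅚ = -4/3)
-1642*(Y(2) + ((-5 + 4)/(5 + 6))*M(-2, -1)) = -1642*(7*2 + ((-5 + 4)/(5 + 6))*(-4/3)) = -1642*(14 - 1/11*(-4/3)) = -1642*(14 + 4/33) = -1642*466/33 = -765172/33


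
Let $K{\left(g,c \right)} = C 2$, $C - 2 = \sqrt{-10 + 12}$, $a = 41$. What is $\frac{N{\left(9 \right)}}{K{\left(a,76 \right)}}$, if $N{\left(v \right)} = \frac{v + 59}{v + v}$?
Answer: $\frac{17}{9} - \frac{17 \sqrt{2}}{18} \approx 0.55324$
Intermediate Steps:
$C = 2 + \sqrt{2}$ ($C = 2 + \sqrt{-10 + 12} = 2 + \sqrt{2} \approx 3.4142$)
$N{\left(v \right)} = \frac{59 + v}{2 v}$
$K{\left(g,c \right)} = 4 + 2 \sqrt{2}$ ($K{\left(g,c \right)} = \left(2 + \sqrt{2}\right) 2 = 4 + 2 \sqrt{2}$)
$\frac{N{\left(9 \right)}}{K{\left(a,76 \right)}} = \frac{\frac{1}{2} \cdot \frac{1}{9} \left(59 + 9\right)}{4 + 2 \sqrt{2}} = \frac{\frac{1}{2} \cdot \frac{1}{9} \cdot 68}{4 + 2 \sqrt{2}} = \frac{34}{9 \left(4 + 2 \sqrt{2}\right)}$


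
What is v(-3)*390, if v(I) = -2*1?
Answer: -780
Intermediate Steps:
v(I) = -2
v(-3)*390 = -2*390 = -780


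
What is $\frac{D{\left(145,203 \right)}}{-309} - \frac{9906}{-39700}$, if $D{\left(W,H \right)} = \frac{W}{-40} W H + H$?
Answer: $\frac{2820710861}{8178200} \approx 344.91$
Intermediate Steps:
$D{\left(W,H \right)} = H - \frac{H W^{2}}{40}$ ($D{\left(W,H \right)} = W \left(- \frac{1}{40}\right) W H + H = - \frac{W}{40} W H + H = - \frac{W^{2}}{40} H + H = - \frac{H W^{2}}{40} + H = H - \frac{H W^{2}}{40}$)
$\frac{D{\left(145,203 \right)}}{-309} - \frac{9906}{-39700} = \frac{\frac{1}{40} \cdot 203 \left(40 - 145^{2}\right)}{-309} - \frac{9906}{-39700} = \frac{1}{40} \cdot 203 \left(40 - 21025\right) \left(- \frac{1}{309}\right) - - \frac{4953}{19850} = \frac{1}{40} \cdot 203 \left(40 - 21025\right) \left(- \frac{1}{309}\right) + \frac{4953}{19850} = \frac{1}{40} \cdot 203 \left(-20985\right) \left(- \frac{1}{309}\right) + \frac{4953}{19850} = \left(- \frac{851991}{8}\right) \left(- \frac{1}{309}\right) + \frac{4953}{19850} = \frac{283997}{824} + \frac{4953}{19850} = \frac{2820710861}{8178200}$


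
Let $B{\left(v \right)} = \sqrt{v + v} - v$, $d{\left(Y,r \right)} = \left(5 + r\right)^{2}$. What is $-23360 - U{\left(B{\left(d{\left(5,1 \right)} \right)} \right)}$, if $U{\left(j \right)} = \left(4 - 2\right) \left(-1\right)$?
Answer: $-23358$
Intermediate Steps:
$B{\left(v \right)} = - v + \sqrt{2} \sqrt{v}$ ($B{\left(v \right)} = \sqrt{2 v} - v = \sqrt{2} \sqrt{v} - v = - v + \sqrt{2} \sqrt{v}$)
$U{\left(j \right)} = -2$ ($U{\left(j \right)} = 2 \left(-1\right) = -2$)
$-23360 - U{\left(B{\left(d{\left(5,1 \right)} \right)} \right)} = -23360 - -2 = -23360 + 2 = -23358$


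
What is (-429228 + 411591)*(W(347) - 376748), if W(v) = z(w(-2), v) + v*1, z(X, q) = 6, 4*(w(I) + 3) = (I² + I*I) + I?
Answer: 6638478615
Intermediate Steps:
w(I) = -3 + I²/2 + I/4 (w(I) = -3 + ((I² + I*I) + I)/4 = -3 + ((I² + I²) + I)/4 = -3 + (2*I² + I)/4 = -3 + (I + 2*I²)/4 = -3 + (I²/2 + I/4) = -3 + I²/2 + I/4)
W(v) = 6 + v (W(v) = 6 + v*1 = 6 + v)
(-429228 + 411591)*(W(347) - 376748) = (-429228 + 411591)*((6 + 347) - 376748) = -17637*(353 - 376748) = -17637*(-376395) = 6638478615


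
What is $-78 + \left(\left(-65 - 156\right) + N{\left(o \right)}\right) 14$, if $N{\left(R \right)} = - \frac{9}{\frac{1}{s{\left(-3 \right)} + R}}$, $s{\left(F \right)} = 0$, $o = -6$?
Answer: $-2416$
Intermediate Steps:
$N{\left(R \right)} = - 9 R$ ($N{\left(R \right)} = - \frac{9}{\frac{1}{0 + R}} = - \frac{9}{\frac{1}{R}} = - 9 R$)
$-78 + \left(\left(-65 - 156\right) + N{\left(o \right)}\right) 14 = -78 + \left(\left(-65 - 156\right) - -54\right) 14 = -78 + \left(-221 + 54\right) 14 = -78 - 2338 = -2416$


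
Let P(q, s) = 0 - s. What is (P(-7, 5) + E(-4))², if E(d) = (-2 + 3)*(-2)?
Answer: 49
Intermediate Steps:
P(q, s) = -s
E(d) = -2 (E(d) = 1*(-2) = -2)
(P(-7, 5) + E(-4))² = (-1*5 - 2)² = (-5 - 2)² = (-7)² = 49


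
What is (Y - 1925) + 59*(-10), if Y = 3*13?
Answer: -2476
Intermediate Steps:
Y = 39
(Y - 1925) + 59*(-10) = (39 - 1925) + 59*(-10) = -1886 - 590 = -2476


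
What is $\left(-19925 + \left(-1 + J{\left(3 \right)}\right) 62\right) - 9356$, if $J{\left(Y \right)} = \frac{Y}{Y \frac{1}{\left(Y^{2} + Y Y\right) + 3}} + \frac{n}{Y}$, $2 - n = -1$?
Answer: $-27979$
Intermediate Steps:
$n = 3$ ($n = 2 - -1 = 2 + 1 = 3$)
$J{\left(Y \right)} = 3 + 2 Y^{2} + \frac{3}{Y}$ ($J{\left(Y \right)} = \frac{Y}{Y \frac{1}{\left(Y^{2} + Y Y\right) + 3}} + \frac{3}{Y} = \frac{Y}{Y \frac{1}{\left(Y^{2} + Y^{2}\right) + 3}} + \frac{3}{Y} = \frac{Y}{Y \frac{1}{2 Y^{2} + 3}} + \frac{3}{Y} = \frac{Y}{Y \frac{1}{3 + 2 Y^{2}}} + \frac{3}{Y} = Y \frac{3 + 2 Y^{2}}{Y} + \frac{3}{Y} = \left(3 + 2 Y^{2}\right) + \frac{3}{Y} = 3 + 2 Y^{2} + \frac{3}{Y}$)
$\left(-19925 + \left(-1 + J{\left(3 \right)}\right) 62\right) - 9356 = \left(-19925 + \left(-1 + \left(3 + 2 \cdot 3^{2} + \frac{3}{3}\right)\right) 62\right) - 9356 = \left(-19925 + \left(-1 + \left(3 + 2 \cdot 9 + 3 \cdot \frac{1}{3}\right)\right) 62\right) - 9356 = \left(-19925 + \left(-1 + \left(3 + 18 + 1\right)\right) 62\right) - 9356 = \left(-19925 + \left(-1 + 22\right) 62\right) - 9356 = \left(-19925 + 21 \cdot 62\right) - 9356 = \left(-19925 + 1302\right) - 9356 = -18623 - 9356 = -27979$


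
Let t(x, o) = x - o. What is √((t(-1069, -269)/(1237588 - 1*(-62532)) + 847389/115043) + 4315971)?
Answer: √60345730856748502124147014/3739242629 ≈ 2077.5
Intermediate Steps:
√((t(-1069, -269)/(1237588 - 1*(-62532)) + 847389/115043) + 4315971) = √(((-1069 - 1*(-269))/(1237588 - 1*(-62532)) + 847389/115043) + 4315971) = √(((-1069 + 269)/(1237588 + 62532) + 847389*(1/115043)) + 4315971) = √((-800/1300120 + 847389/115043) + 4315971) = √((-800*1/1300120 + 847389/115043) + 4315971) = √((-20/32503 + 847389/115043) + 4315971) = √(27540383807/3739242629 + 4315971) = √(16138490289111566/3739242629) = √60345730856748502124147014/3739242629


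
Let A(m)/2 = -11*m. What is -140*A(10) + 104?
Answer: 30904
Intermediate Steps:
A(m) = -22*m (A(m) = 2*(-11*m) = -22*m)
-140*A(10) + 104 = -(-3080)*10 + 104 = -140*(-220) + 104 = 30800 + 104 = 30904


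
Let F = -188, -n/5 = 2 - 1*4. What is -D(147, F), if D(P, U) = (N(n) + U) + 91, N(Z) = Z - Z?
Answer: 97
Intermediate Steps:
n = 10 (n = -5*(2 - 1*4) = -5*(2 - 4) = -5*(-2) = 10)
N(Z) = 0
D(P, U) = 91 + U (D(P, U) = (0 + U) + 91 = U + 91 = 91 + U)
-D(147, F) = -(91 - 188) = -1*(-97) = 97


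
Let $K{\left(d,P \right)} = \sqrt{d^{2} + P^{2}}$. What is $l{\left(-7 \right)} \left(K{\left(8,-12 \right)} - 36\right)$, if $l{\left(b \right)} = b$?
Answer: $252 - 28 \sqrt{13} \approx 151.04$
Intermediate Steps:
$K{\left(d,P \right)} = \sqrt{P^{2} + d^{2}}$
$l{\left(-7 \right)} \left(K{\left(8,-12 \right)} - 36\right) = - 7 \left(\sqrt{\left(-12\right)^{2} + 8^{2}} - 36\right) = - 7 \left(\sqrt{144 + 64} - 36\right) = - 7 \left(\sqrt{208} - 36\right) = - 7 \left(4 \sqrt{13} - 36\right) = - 7 \left(-36 + 4 \sqrt{13}\right) = 252 - 28 \sqrt{13}$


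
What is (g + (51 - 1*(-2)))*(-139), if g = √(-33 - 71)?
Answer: -7367 - 278*I*√26 ≈ -7367.0 - 1417.5*I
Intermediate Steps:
g = 2*I*√26 (g = √(-104) = 2*I*√26 ≈ 10.198*I)
(g + (51 - 1*(-2)))*(-139) = (2*I*√26 + (51 - 1*(-2)))*(-139) = (2*I*√26 + (51 + 2))*(-139) = (2*I*√26 + 53)*(-139) = (53 + 2*I*√26)*(-139) = -7367 - 278*I*√26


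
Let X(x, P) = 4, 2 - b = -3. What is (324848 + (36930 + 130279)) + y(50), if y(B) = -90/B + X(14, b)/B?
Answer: 12301382/25 ≈ 4.9206e+5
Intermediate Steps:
b = 5 (b = 2 - 1*(-3) = 2 + 3 = 5)
y(B) = -86/B (y(B) = -90/B + 4/B = -86/B)
(324848 + (36930 + 130279)) + y(50) = (324848 + (36930 + 130279)) - 86/50 = (324848 + 167209) - 86*1/50 = 492057 - 43/25 = 12301382/25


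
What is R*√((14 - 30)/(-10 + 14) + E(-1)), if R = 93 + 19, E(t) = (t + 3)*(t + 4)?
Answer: 112*√2 ≈ 158.39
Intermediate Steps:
E(t) = (3 + t)*(4 + t)
R = 112
R*√((14 - 30)/(-10 + 14) + E(-1)) = 112*√((14 - 30)/(-10 + 14) + (12 + (-1)² + 7*(-1))) = 112*√(-16/4 + (12 + 1 - 7)) = 112*√(-16*¼ + 6) = 112*√(-4 + 6) = 112*√2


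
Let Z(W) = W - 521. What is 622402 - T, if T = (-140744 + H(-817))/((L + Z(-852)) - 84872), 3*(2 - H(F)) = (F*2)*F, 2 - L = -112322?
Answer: 48696622478/78237 ≈ 6.2242e+5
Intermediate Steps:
L = 112324 (L = 2 - 1*(-112322) = 2 + 112322 = 112324)
Z(W) = -521 + W
H(F) = 2 - 2*F²/3 (H(F) = 2 - F*2*F/3 = 2 - 2*F*F/3 = 2 - 2*F²/3)
T = -1757204/78237 (T = (-140744 + (2 - ⅔*(-817)²))/((112324 + (-521 - 852)) - 84872) = (-140744 + (2 - ⅔*667489))/((112324 - 1373) - 84872) = (-140744 + (2 - 1334978/3))/(110951 - 84872) = (-140744 - 1334972/3)/26079 = -1757204/3*1/26079 = -1757204/78237 ≈ -22.460)
622402 - T = 622402 - 1*(-1757204/78237) = 622402 + 1757204/78237 = 48696622478/78237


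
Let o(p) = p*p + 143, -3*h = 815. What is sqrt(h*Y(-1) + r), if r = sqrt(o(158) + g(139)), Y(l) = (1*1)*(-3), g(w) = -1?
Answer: sqrt(815 + sqrt(25106)) ≈ 31.200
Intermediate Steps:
h = -815/3 (h = -1/3*815 = -815/3 ≈ -271.67)
Y(l) = -3 (Y(l) = 1*(-3) = -3)
o(p) = 143 + p**2 (o(p) = p**2 + 143 = 143 + p**2)
r = sqrt(25106) (r = sqrt((143 + 158**2) - 1) = sqrt((143 + 24964) - 1) = sqrt(25107 - 1) = sqrt(25106) ≈ 158.45)
sqrt(h*Y(-1) + r) = sqrt(-815/3*(-3) + sqrt(25106)) = sqrt(815 + sqrt(25106))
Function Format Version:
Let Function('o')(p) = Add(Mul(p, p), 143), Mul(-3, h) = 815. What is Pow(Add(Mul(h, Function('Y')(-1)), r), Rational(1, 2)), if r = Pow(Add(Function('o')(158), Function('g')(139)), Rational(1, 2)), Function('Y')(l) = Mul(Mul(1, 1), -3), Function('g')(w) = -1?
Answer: Pow(Add(815, Pow(25106, Rational(1, 2))), Rational(1, 2)) ≈ 31.200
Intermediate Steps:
h = Rational(-815, 3) (h = Mul(Rational(-1, 3), 815) = Rational(-815, 3) ≈ -271.67)
Function('Y')(l) = -3 (Function('Y')(l) = Mul(1, -3) = -3)
Function('o')(p) = Add(143, Pow(p, 2)) (Function('o')(p) = Add(Pow(p, 2), 143) = Add(143, Pow(p, 2)))
r = Pow(25106, Rational(1, 2)) (r = Pow(Add(Add(143, Pow(158, 2)), -1), Rational(1, 2)) = Pow(Add(Add(143, 24964), -1), Rational(1, 2)) = Pow(Add(25107, -1), Rational(1, 2)) = Pow(25106, Rational(1, 2)) ≈ 158.45)
Pow(Add(Mul(h, Function('Y')(-1)), r), Rational(1, 2)) = Pow(Add(Mul(Rational(-815, 3), -3), Pow(25106, Rational(1, 2))), Rational(1, 2)) = Pow(Add(815, Pow(25106, Rational(1, 2))), Rational(1, 2))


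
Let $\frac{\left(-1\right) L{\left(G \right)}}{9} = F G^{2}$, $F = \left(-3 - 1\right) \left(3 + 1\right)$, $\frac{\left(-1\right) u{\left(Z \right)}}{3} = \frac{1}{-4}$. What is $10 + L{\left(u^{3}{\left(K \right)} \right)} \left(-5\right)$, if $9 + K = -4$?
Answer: $- \frac{30245}{256} \approx -118.14$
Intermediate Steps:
$K = -13$ ($K = -9 - 4 = -13$)
$u{\left(Z \right)} = \frac{3}{4}$ ($u{\left(Z \right)} = - \frac{3}{-4} = \left(-3\right) \left(- \frac{1}{4}\right) = \frac{3}{4}$)
$F = -16$ ($F = \left(-4\right) 4 = -16$)
$L{\left(G \right)} = 144 G^{2}$ ($L{\left(G \right)} = - 9 \left(- 16 G^{2}\right) = 144 G^{2}$)
$10 + L{\left(u^{3}{\left(K \right)} \right)} \left(-5\right) = 10 + 144 \left(\left(\frac{3}{4}\right)^{3}\right)^{2} \left(-5\right) = 10 + 144 \left(\frac{27}{64}\right)^{2} \left(-5\right) = 10 + 144 \cdot \frac{729}{4096} \left(-5\right) = 10 + \frac{6561}{256} \left(-5\right) = 10 - \frac{32805}{256} = - \frac{30245}{256}$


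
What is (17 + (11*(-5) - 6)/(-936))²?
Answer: 255136729/876096 ≈ 291.22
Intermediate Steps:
(17 + (11*(-5) - 6)/(-936))² = (17 + (-55 - 6)*(-1/936))² = (17 - 61*(-1/936))² = (17 + 61/936)² = (15973/936)² = 255136729/876096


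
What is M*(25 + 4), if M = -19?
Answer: -551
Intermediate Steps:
M*(25 + 4) = -19*(25 + 4) = -19*29 = -551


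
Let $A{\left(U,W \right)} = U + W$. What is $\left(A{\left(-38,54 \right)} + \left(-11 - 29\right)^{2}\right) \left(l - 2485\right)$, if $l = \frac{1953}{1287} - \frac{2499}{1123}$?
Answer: $- \frac{645070566896}{160589} \approx -4.0169 \cdot 10^{6}$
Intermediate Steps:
$l = - \frac{113666}{160589}$ ($l = 1953 \cdot \frac{1}{1287} - \frac{2499}{1123} = \frac{217}{143} - \frac{2499}{1123} = - \frac{113666}{160589} \approx -0.70781$)
$\left(A{\left(-38,54 \right)} + \left(-11 - 29\right)^{2}\right) \left(l - 2485\right) = \left(\left(-38 + 54\right) + \left(-11 - 29\right)^{2}\right) \left(- \frac{113666}{160589} - 2485\right) = \left(16 + \left(-40\right)^{2}\right) \left(- \frac{399177331}{160589}\right) = \left(16 + 1600\right) \left(- \frac{399177331}{160589}\right) = 1616 \left(- \frac{399177331}{160589}\right) = - \frac{645070566896}{160589}$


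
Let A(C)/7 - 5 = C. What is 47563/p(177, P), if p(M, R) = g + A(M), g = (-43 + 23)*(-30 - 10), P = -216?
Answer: 47563/2074 ≈ 22.933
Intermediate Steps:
A(C) = 35 + 7*C
g = 800 (g = -20*(-40) = 800)
p(M, R) = 835 + 7*M (p(M, R) = 800 + (35 + 7*M) = 835 + 7*M)
47563/p(177, P) = 47563/(835 + 7*177) = 47563/(835 + 1239) = 47563/2074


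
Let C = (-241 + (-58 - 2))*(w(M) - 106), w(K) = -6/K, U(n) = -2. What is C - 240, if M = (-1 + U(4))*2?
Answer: 31365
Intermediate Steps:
M = -6 (M = (-1 - 2)*2 = -3*2 = -6)
C = 31605 (C = (-241 + (-58 - 2))*(-6/(-6) - 106) = (-241 - 60)*(-6*(-⅙) - 106) = -301*(1 - 106) = -301*(-105) = 31605)
C - 240 = 31605 - 240 = 31365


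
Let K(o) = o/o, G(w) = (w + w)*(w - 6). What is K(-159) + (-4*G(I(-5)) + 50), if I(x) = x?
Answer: -389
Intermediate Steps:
G(w) = 2*w*(-6 + w) (G(w) = (2*w)*(-6 + w) = 2*w*(-6 + w))
K(o) = 1
K(-159) + (-4*G(I(-5)) + 50) = 1 + (-8*(-5)*(-6 - 5) + 50) = 1 + (-8*(-5)*(-11) + 50) = 1 + (-4*110 + 50) = 1 + (-440 + 50) = 1 - 390 = -389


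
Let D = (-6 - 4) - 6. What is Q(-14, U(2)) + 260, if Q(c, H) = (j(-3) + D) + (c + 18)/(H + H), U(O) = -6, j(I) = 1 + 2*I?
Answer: 716/3 ≈ 238.67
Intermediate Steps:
D = -16 (D = -10 - 6 = -16)
Q(c, H) = -21 + (18 + c)/(2*H) (Q(c, H) = ((1 + 2*(-3)) - 16) + (c + 18)/(H + H) = ((1 - 6) - 16) + (18 + c)/((2*H)) = (-5 - 16) + (18 + c)*(1/(2*H)) = -21 + (18 + c)/(2*H))
Q(-14, U(2)) + 260 = (½)*(18 - 14 - 42*(-6))/(-6) + 260 = (½)*(-⅙)*(18 - 14 + 252) + 260 = (½)*(-⅙)*256 + 260 = -64/3 + 260 = 716/3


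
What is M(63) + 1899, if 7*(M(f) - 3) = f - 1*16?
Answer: 13361/7 ≈ 1908.7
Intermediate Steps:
M(f) = 5/7 + f/7 (M(f) = 3 + (f - 1*16)/7 = 3 + (f - 16)/7 = 3 + (-16 + f)/7 = 3 + (-16/7 + f/7) = 5/7 + f/7)
M(63) + 1899 = (5/7 + (⅐)*63) + 1899 = (5/7 + 9) + 1899 = 68/7 + 1899 = 13361/7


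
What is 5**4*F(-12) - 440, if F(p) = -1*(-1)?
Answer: 185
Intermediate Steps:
F(p) = 1
5**4*F(-12) - 440 = 5**4*1 - 440 = 625*1 - 440 = 625 - 440 = 185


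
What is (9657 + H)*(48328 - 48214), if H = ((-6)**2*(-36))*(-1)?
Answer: 1248642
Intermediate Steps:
H = 1296 (H = (36*(-36))*(-1) = -1296*(-1) = 1296)
(9657 + H)*(48328 - 48214) = (9657 + 1296)*(48328 - 48214) = 10953*114 = 1248642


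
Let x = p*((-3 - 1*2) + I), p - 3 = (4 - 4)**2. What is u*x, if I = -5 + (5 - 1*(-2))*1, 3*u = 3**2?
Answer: -27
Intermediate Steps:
u = 3 (u = (1/3)*3**2 = (1/3)*9 = 3)
I = 2 (I = -5 + (5 + 2)*1 = -5 + 7*1 = -5 + 7 = 2)
p = 3 (p = 3 + (4 - 4)**2 = 3 + 0**2 = 3 + 0 = 3)
x = -9 (x = 3*((-3 - 1*2) + 2) = 3*((-3 - 2) + 2) = 3*(-5 + 2) = 3*(-3) = -9)
u*x = 3*(-9) = -27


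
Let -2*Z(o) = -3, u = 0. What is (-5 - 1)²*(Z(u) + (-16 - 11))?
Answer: -918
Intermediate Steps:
Z(o) = 3/2 (Z(o) = -½*(-3) = 3/2)
(-5 - 1)²*(Z(u) + (-16 - 11)) = (-5 - 1)²*(3/2 + (-16 - 11)) = (-6)²*(3/2 - 27) = 36*(-51/2) = -918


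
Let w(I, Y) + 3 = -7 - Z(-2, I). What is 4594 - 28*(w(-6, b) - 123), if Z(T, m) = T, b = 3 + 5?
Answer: 8262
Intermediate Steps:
b = 8
w(I, Y) = -8 (w(I, Y) = -3 + (-7 - 1*(-2)) = -3 + (-7 + 2) = -3 - 5 = -8)
4594 - 28*(w(-6, b) - 123) = 4594 - 28*(-8 - 123) = 4594 - 28*(-131) = 4594 - 1*(-3668) = 4594 + 3668 = 8262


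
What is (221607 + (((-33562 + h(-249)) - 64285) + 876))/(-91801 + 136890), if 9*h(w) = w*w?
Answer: 131525/45089 ≈ 2.9170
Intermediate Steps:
h(w) = w**2/9 (h(w) = (w*w)/9 = w**2/9)
(221607 + (((-33562 + h(-249)) - 64285) + 876))/(-91801 + 136890) = (221607 + (((-33562 + (1/9)*(-249)**2) - 64285) + 876))/(-91801 + 136890) = (221607 + (((-33562 + (1/9)*62001) - 64285) + 876))/45089 = (221607 + (((-33562 + 6889) - 64285) + 876))*(1/45089) = (221607 + ((-26673 - 64285) + 876))*(1/45089) = (221607 + (-90958 + 876))*(1/45089) = (221607 - 90082)*(1/45089) = 131525*(1/45089) = 131525/45089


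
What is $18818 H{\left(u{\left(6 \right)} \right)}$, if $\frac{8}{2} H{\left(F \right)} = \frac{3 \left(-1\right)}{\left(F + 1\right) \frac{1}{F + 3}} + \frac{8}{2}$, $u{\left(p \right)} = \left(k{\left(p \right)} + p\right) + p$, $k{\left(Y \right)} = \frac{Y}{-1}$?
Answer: $\frac{9409}{14} \approx 672.07$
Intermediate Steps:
$k{\left(Y \right)} = - Y$ ($k{\left(Y \right)} = Y \left(-1\right) = - Y$)
$u{\left(p \right)} = p$ ($u{\left(p \right)} = \left(- p + p\right) + p = 0 + p = p$)
$H{\left(F \right)} = 1 - \frac{3 \left(3 + F\right)}{4 \left(1 + F\right)}$ ($H{\left(F \right)} = \frac{\frac{3 \left(-1\right)}{\left(F + 1\right) \frac{1}{F + 3}} + \frac{8}{2}}{4} = \frac{- \frac{3}{\left(1 + F\right) \frac{1}{3 + F}} + 8 \cdot \frac{1}{2}}{4} = \frac{- \frac{3}{\frac{1}{3 + F} \left(1 + F\right)} + 4}{4} = \frac{- 3 \frac{3 + F}{1 + F} + 4}{4} = \frac{- \frac{3 \left(3 + F\right)}{1 + F} + 4}{4} = \frac{4 - \frac{3 \left(3 + F\right)}{1 + F}}{4} = 1 - \frac{3 \left(3 + F\right)}{4 \left(1 + F\right)}$)
$18818 H{\left(u{\left(6 \right)} \right)} = 18818 \frac{-5 + 6}{4 \left(1 + 6\right)} = 18818 \cdot \frac{1}{4} \cdot \frac{1}{7} \cdot 1 = 18818 \cdot \frac{1}{28} = \frac{9409}{14}$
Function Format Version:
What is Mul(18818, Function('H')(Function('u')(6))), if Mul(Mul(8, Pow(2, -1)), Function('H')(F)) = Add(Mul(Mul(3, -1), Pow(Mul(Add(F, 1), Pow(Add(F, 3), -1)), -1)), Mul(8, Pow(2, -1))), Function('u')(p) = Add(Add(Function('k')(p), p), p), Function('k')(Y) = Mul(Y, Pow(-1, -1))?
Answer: Rational(9409, 14) ≈ 672.07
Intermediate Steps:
Function('k')(Y) = Mul(-1, Y) (Function('k')(Y) = Mul(Y, -1) = Mul(-1, Y))
Function('u')(p) = p (Function('u')(p) = Add(Add(Mul(-1, p), p), p) = Add(0, p) = p)
Function('H')(F) = Add(1, Mul(Rational(-3, 4), Pow(Add(1, F), -1), Add(3, F))) (Function('H')(F) = Mul(Rational(1, 4), Add(Mul(Mul(3, -1), Pow(Mul(Add(F, 1), Pow(Add(F, 3), -1)), -1)), Mul(8, Pow(2, -1)))) = Mul(Rational(1, 4), Add(Mul(-3, Pow(Mul(Add(1, F), Pow(Add(3, F), -1)), -1)), Mul(8, Rational(1, 2)))) = Mul(Rational(1, 4), Add(Mul(-3, Pow(Mul(Pow(Add(3, F), -1), Add(1, F)), -1)), 4)) = Mul(Rational(1, 4), Add(Mul(-3, Mul(Pow(Add(1, F), -1), Add(3, F))), 4)) = Mul(Rational(1, 4), Add(Mul(-3, Pow(Add(1, F), -1), Add(3, F)), 4)) = Mul(Rational(1, 4), Add(4, Mul(-3, Pow(Add(1, F), -1), Add(3, F)))) = Add(1, Mul(Rational(-3, 4), Pow(Add(1, F), -1), Add(3, F))))
Mul(18818, Function('H')(Function('u')(6))) = Mul(18818, Mul(Rational(1, 4), Pow(Add(1, 6), -1), Add(-5, 6))) = Mul(18818, Mul(Rational(1, 4), Pow(7, -1), 1)) = Mul(18818, Mul(Rational(1, 4), Rational(1, 7), 1)) = Mul(18818, Rational(1, 28)) = Rational(9409, 14)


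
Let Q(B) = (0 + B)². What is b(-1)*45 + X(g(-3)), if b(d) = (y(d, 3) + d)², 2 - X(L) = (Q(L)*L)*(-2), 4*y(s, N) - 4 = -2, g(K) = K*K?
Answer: 5885/4 ≈ 1471.3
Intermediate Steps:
g(K) = K²
Q(B) = B²
y(s, N) = ½ (y(s, N) = 1 + (¼)*(-2) = 1 - ½ = ½)
X(L) = 2 + 2*L³ (X(L) = 2 - L²*L*(-2) = 2 - L³*(-2) = 2 - (-2)*L³ = 2 + 2*L³)
b(d) = (½ + d)²
b(-1)*45 + X(g(-3)) = ((1 + 2*(-1))²/4)*45 + (2 + 2*((-3)²)³) = ((1 - 2)²/4)*45 + (2 + 2*9³) = ((¼)*(-1)²)*45 + (2 + 2*729) = ((¼)*1)*45 + (2 + 1458) = (¼)*45 + 1460 = 45/4 + 1460 = 5885/4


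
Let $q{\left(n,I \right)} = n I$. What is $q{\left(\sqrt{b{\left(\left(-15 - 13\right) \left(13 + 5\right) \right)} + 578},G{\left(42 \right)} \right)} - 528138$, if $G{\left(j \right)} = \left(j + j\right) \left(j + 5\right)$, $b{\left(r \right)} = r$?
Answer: $-528138 + 3948 \sqrt{74} \approx -4.9418 \cdot 10^{5}$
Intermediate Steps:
$G{\left(j \right)} = 2 j \left(5 + j\right)$
$q{\left(n,I \right)} = I n$
$q{\left(\sqrt{b{\left(\left(-15 - 13\right) \left(13 + 5\right) \right)} + 578},G{\left(42 \right)} \right)} - 528138 = 2 \cdot 42 \left(5 + 42\right) \sqrt{\left(-15 - 13\right) \left(13 + 5\right) + 578} - 528138 = 2 \cdot 42 \cdot 47 \sqrt{\left(-28\right) 18 + 578} - 528138 = 3948 \sqrt{-504 + 578} - 528138 = 3948 \sqrt{74} - 528138 = -528138 + 3948 \sqrt{74}$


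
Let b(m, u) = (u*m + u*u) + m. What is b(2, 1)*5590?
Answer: 27950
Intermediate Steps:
b(m, u) = m + u² + m*u (b(m, u) = (m*u + u²) + m = (u² + m*u) + m = m + u² + m*u)
b(2, 1)*5590 = (2 + 1² + 2*1)*5590 = (2 + 1 + 2)*5590 = 5*5590 = 27950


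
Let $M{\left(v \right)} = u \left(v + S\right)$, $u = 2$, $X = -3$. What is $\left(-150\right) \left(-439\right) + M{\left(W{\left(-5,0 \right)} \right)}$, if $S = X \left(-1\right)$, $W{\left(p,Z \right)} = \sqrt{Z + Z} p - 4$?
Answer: $65848$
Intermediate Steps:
$W{\left(p,Z \right)} = -4 + p \sqrt{2} \sqrt{Z}$ ($W{\left(p,Z \right)} = \sqrt{2 Z} p - 4 = \sqrt{2} \sqrt{Z} p - 4 = p \sqrt{2} \sqrt{Z} - 4 = -4 + p \sqrt{2} \sqrt{Z}$)
$S = 3$ ($S = \left(-3\right) \left(-1\right) = 3$)
$M{\left(v \right)} = 6 + 2 v$ ($M{\left(v \right)} = 2 \left(v + 3\right) = 2 \left(3 + v\right) = 6 + 2 v$)
$\left(-150\right) \left(-439\right) + M{\left(W{\left(-5,0 \right)} \right)} = \left(-150\right) \left(-439\right) + \left(6 + 2 \left(-4 - 5 \sqrt{2} \sqrt{0}\right)\right) = 65850 + \left(6 + 2 \left(-4 - 5 \sqrt{2} \cdot 0\right)\right) = 65850 + \left(6 + 2 \left(-4 + 0\right)\right) = 65850 + \left(6 + 2 \left(-4\right)\right) = 65850 + \left(6 - 8\right) = 65850 - 2 = 65848$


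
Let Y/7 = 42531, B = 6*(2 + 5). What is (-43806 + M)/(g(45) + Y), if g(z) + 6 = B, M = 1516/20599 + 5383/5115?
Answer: -4615451707553/31372412850405 ≈ -0.14712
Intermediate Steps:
M = 118638757/105363885 (M = 1516*(1/20599) + 5383*(1/5115) = 1516/20599 + 5383/5115 = 118638757/105363885 ≈ 1.1260)
B = 42 (B = 6*7 = 42)
g(z) = 36 (g(z) = -6 + 42 = 36)
Y = 297717 (Y = 7*42531 = 297717)
(-43806 + M)/(g(45) + Y) = (-43806 + 118638757/105363885)/(36 + 297717) = -4615451707553/105363885/297753 = -4615451707553/105363885*1/297753 = -4615451707553/31372412850405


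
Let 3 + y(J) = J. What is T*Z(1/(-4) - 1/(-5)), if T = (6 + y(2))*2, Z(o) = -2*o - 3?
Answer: -29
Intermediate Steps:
y(J) = -3 + J
Z(o) = -3 - 2*o
T = 10 (T = (6 + (-3 + 2))*2 = (6 - 1)*2 = 5*2 = 10)
T*Z(1/(-4) - 1/(-5)) = 10*(-3 - 2*(1/(-4) - 1/(-5))) = 10*(-3 - 2*(1*(-¼) - 1*(-⅕))) = 10*(-3 - 2*(-¼ + ⅕)) = 10*(-3 - 2*(-1/20)) = 10*(-3 + ⅒) = 10*(-29/10) = -29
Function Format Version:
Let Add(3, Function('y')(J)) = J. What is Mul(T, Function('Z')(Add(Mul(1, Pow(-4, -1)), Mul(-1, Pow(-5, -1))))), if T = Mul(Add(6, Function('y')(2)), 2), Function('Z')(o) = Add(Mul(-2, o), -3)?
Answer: -29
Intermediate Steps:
Function('y')(J) = Add(-3, J)
Function('Z')(o) = Add(-3, Mul(-2, o))
T = 10 (T = Mul(Add(6, Add(-3, 2)), 2) = Mul(Add(6, -1), 2) = Mul(5, 2) = 10)
Mul(T, Function('Z')(Add(Mul(1, Pow(-4, -1)), Mul(-1, Pow(-5, -1))))) = Mul(10, Add(-3, Mul(-2, Add(Mul(1, Pow(-4, -1)), Mul(-1, Pow(-5, -1)))))) = Mul(10, Add(-3, Mul(-2, Add(Mul(1, Rational(-1, 4)), Mul(-1, Rational(-1, 5)))))) = Mul(10, Add(-3, Mul(-2, Add(Rational(-1, 4), Rational(1, 5))))) = Mul(10, Add(-3, Mul(-2, Rational(-1, 20)))) = Mul(10, Add(-3, Rational(1, 10))) = Mul(10, Rational(-29, 10)) = -29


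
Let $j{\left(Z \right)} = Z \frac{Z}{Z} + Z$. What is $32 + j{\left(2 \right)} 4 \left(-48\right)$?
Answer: $-736$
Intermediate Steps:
$j{\left(Z \right)} = 2 Z$ ($j{\left(Z \right)} = Z 1 + Z = Z + Z = 2 Z$)
$32 + j{\left(2 \right)} 4 \left(-48\right) = 32 + 2 \cdot 2 \cdot 4 \left(-48\right) = 32 + 4 \left(-192\right) = 32 - 768 = -736$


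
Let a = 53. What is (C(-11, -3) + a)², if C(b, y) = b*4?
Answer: 81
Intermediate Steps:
C(b, y) = 4*b
(C(-11, -3) + a)² = (4*(-11) + 53)² = (-44 + 53)² = 9² = 81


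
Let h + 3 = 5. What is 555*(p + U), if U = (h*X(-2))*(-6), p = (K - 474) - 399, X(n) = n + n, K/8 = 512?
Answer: 1815405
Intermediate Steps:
h = 2 (h = -3 + 5 = 2)
K = 4096 (K = 8*512 = 4096)
X(n) = 2*n
p = 3223 (p = (4096 - 474) - 399 = 3622 - 399 = 3223)
U = 48 (U = (2*(2*(-2)))*(-6) = (2*(-4))*(-6) = -8*(-6) = 48)
555*(p + U) = 555*(3223 + 48) = 555*3271 = 1815405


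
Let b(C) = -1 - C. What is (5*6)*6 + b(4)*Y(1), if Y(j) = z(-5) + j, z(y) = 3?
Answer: 160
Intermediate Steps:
Y(j) = 3 + j
(5*6)*6 + b(4)*Y(1) = (5*6)*6 + (-1 - 1*4)*(3 + 1) = 30*6 + (-1 - 4)*4 = 180 - 5*4 = 180 - 20 = 160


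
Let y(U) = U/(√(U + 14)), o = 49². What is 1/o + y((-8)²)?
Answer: 1/2401 + 32*√78/39 ≈ 7.2470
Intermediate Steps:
o = 2401
y(U) = U/√(14 + U) (y(U) = U/(√(14 + U)) = U/√(14 + U))
1/o + y((-8)²) = 1/2401 + (-8)²/√(14 + (-8)²) = 1/2401 + 64/√(14 + 64) = 1/2401 + 64/√78 = 1/2401 + 64*(√78/78) = 1/2401 + 32*√78/39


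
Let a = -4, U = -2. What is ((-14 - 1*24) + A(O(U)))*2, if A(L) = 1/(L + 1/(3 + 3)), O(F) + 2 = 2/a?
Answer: -538/7 ≈ -76.857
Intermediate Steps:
O(F) = -5/2 (O(F) = -2 + 2/(-4) = -2 + 2*(-¼) = -2 - ½ = -5/2)
A(L) = 1/(⅙ + L) (A(L) = 1/(L + 1/6) = 1/(L + ⅙) = 1/(⅙ + L))
((-14 - 1*24) + A(O(U)))*2 = ((-14 - 1*24) + 6/(1 + 6*(-5/2)))*2 = ((-14 - 24) + 6/(1 - 15))*2 = (-38 + 6/(-14))*2 = (-38 + 6*(-1/14))*2 = (-38 - 3/7)*2 = -269/7*2 = -538/7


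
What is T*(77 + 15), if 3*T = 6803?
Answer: 625876/3 ≈ 2.0863e+5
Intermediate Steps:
T = 6803/3 (T = (⅓)*6803 = 6803/3 ≈ 2267.7)
T*(77 + 15) = 6803*(77 + 15)/3 = (6803/3)*92 = 625876/3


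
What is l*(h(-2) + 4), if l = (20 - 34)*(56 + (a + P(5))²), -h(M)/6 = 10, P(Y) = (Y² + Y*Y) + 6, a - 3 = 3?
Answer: 3057600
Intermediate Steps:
a = 6 (a = 3 + 3 = 6)
P(Y) = 6 + 2*Y² (P(Y) = (Y² + Y²) + 6 = 2*Y² + 6 = 6 + 2*Y²)
h(M) = -60 (h(M) = -6*10 = -60)
l = -54600 (l = (20 - 34)*(56 + (6 + (6 + 2*5²))²) = -14*(56 + (6 + (6 + 2*25))²) = -14*(56 + (6 + (6 + 50))²) = -14*(56 + (6 + 56)²) = -14*(56 + 62²) = -14*(56 + 3844) = -14*3900 = -54600)
l*(h(-2) + 4) = -54600*(-60 + 4) = -54600*(-56) = 3057600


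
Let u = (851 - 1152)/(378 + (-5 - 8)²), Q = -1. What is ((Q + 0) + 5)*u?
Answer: -1204/547 ≈ -2.2011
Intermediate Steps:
u = -301/547 (u = -301/(378 + (-13)²) = -301/(378 + 169) = -301/547 ≈ -0.55027)
((Q + 0) + 5)*u = ((-1 + 0) + 5)*(-301/547) = (-1 + 5)*(-301/547) = 4*(-301/547) = -1204/547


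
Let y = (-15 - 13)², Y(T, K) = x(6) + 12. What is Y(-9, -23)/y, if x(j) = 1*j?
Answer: 9/392 ≈ 0.022959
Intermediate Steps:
x(j) = j
Y(T, K) = 18 (Y(T, K) = 6 + 12 = 18)
y = 784 (y = (-28)² = 784)
Y(-9, -23)/y = 18/784 = 18*(1/784) = 9/392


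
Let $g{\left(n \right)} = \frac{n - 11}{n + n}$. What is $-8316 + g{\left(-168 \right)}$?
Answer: $- \frac{2793997}{336} \approx -8315.5$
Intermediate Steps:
$g{\left(n \right)} = \frac{-11 + n}{2 n}$
$-8316 + g{\left(-168 \right)} = -8316 + \frac{-11 - 168}{2 \left(-168\right)} = -8316 + \frac{1}{2} \left(- \frac{1}{168}\right) \left(-179\right) = -8316 + \frac{179}{336} = - \frac{2793997}{336}$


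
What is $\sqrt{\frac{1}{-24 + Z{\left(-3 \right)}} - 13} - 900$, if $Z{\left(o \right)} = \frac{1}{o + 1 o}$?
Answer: $-900 + \frac{i \sqrt{274195}}{145} \approx -900.0 + 3.6113 i$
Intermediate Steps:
$Z{\left(o \right)} = \frac{1}{2 o}$ ($Z{\left(o \right)} = \frac{1}{o + o} = \frac{1}{2 o}$)
$\sqrt{\frac{1}{-24 + Z{\left(-3 \right)}} - 13} - 900 = \sqrt{\frac{1}{-24 + \frac{1}{2 \left(-3\right)}} - 13} - 900 = \sqrt{\frac{1}{-24 + \frac{1}{2} \left(- \frac{1}{3}\right)} - 13} - 900 = \sqrt{\frac{1}{-24 - \frac{1}{6}} - 13} - 900 = \sqrt{\frac{1}{- \frac{145}{6}} - 13} - 900 = \sqrt{- \frac{6}{145} - 13} - 900 = \sqrt{- \frac{1891}{145}} - 900 = \frac{i \sqrt{274195}}{145} - 900 = -900 + \frac{i \sqrt{274195}}{145}$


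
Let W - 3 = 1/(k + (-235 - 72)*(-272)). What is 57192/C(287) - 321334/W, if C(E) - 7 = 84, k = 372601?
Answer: -6629444640849/62258378 ≈ -1.0648e+5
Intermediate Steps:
C(E) = 91 (C(E) = 7 + 84 = 91)
W = 1368316/456105 (W = 3 + 1/(372601 + (-235 - 72)*(-272)) = 3 + 1/(372601 - 307*(-272)) = 3 + 1/(372601 + 83504) = 3 + 1/456105 = 1368316/456105 ≈ 3.0000)
57192/C(287) - 321334/W = 57192/91 - 321334/1368316/456105 = 57192*(1/91) - 321334*456105/1368316 = 57192/91 - 73281022035/684158 = -6629444640849/62258378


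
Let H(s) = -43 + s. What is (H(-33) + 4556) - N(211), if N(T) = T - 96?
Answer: 4365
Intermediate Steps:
N(T) = -96 + T
(H(-33) + 4556) - N(211) = ((-43 - 33) + 4556) - (-96 + 211) = (-76 + 4556) - 1*115 = 4480 - 115 = 4365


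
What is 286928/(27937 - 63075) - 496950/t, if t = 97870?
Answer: -2277173623/171947803 ≈ -13.243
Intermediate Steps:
286928/(27937 - 63075) - 496950/t = 286928/(27937 - 63075) - 496950/97870 = 286928/(-35138) - 496950*1/97870 = 286928*(-1/35138) - 49695/9787 = -143464/17569 - 49695/9787 = -2277173623/171947803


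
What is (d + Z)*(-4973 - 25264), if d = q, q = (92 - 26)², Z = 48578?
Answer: -1600565358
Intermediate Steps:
q = 4356 (q = 66² = 4356)
d = 4356
(d + Z)*(-4973 - 25264) = (4356 + 48578)*(-4973 - 25264) = 52934*(-30237) = -1600565358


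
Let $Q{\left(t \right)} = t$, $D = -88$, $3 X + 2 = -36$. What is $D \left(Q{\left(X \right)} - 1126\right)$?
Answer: $\frac{300608}{3} \approx 1.002 \cdot 10^{5}$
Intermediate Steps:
$X = - \frac{38}{3}$ ($X = - \frac{2}{3} + \frac{1}{3} \left(-36\right) = - \frac{2}{3} - 12 = - \frac{38}{3} \approx -12.667$)
$D \left(Q{\left(X \right)} - 1126\right) = - 88 \left(- \frac{38}{3} - 1126\right) = \left(-88\right) \left(- \frac{3416}{3}\right) = \frac{300608}{3}$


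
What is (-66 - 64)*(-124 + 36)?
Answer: 11440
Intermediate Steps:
(-66 - 64)*(-124 + 36) = -130*(-88) = 11440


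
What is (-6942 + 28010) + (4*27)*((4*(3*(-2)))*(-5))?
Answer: 34028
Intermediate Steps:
(-6942 + 28010) + (4*27)*((4*(3*(-2)))*(-5)) = 21068 + 108*((4*(-6))*(-5)) = 21068 + 108*(-24*(-5)) = 21068 + 108*120 = 21068 + 12960 = 34028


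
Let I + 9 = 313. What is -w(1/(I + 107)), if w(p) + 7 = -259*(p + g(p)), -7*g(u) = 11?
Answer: -164141/411 ≈ -399.37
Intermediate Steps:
I = 304 (I = -9 + 313 = 304)
g(u) = -11/7 (g(u) = -1/7*11 = -11/7)
w(p) = 400 - 259*p (w(p) = -7 - 259*(p - 11/7) = -7 - 259*(-11/7 + p) = -7 + (407 - 259*p) = 400 - 259*p)
-w(1/(I + 107)) = -(400 - 259/(304 + 107)) = -(400 - 259/411) = -1*164141/411 = -164141/411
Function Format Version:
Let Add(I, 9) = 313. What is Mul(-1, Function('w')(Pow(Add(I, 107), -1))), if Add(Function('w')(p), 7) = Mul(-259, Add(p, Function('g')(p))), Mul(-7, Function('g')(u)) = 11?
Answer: Rational(-164141, 411) ≈ -399.37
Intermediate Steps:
I = 304 (I = Add(-9, 313) = 304)
Function('g')(u) = Rational(-11, 7) (Function('g')(u) = Mul(Rational(-1, 7), 11) = Rational(-11, 7))
Function('w')(p) = Add(400, Mul(-259, p)) (Function('w')(p) = Add(-7, Mul(-259, Add(p, Rational(-11, 7)))) = Add(-7, Mul(-259, Add(Rational(-11, 7), p))) = Add(-7, Add(407, Mul(-259, p))) = Add(400, Mul(-259, p)))
Mul(-1, Function('w')(Pow(Add(I, 107), -1))) = Mul(-1, Add(400, Mul(-259, Pow(Add(304, 107), -1)))) = Mul(-1, Add(400, Mul(-259, Pow(411, -1)))) = Mul(-1, Add(400, Mul(-259, Rational(1, 411)))) = Mul(-1, Add(400, Rational(-259, 411))) = Mul(-1, Rational(164141, 411)) = Rational(-164141, 411)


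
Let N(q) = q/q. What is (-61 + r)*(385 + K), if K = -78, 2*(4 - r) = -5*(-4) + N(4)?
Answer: -41445/2 ≈ -20723.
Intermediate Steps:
N(q) = 1
r = -13/2 (r = 4 - (-5*(-4) + 1)/2 = 4 - (20 + 1)/2 = 4 - 1/2*21 = 4 - 21/2 = -13/2 ≈ -6.5000)
(-61 + r)*(385 + K) = (-61 - 13/2)*(385 - 78) = -135/2*307 = -41445/2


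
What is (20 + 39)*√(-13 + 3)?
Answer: 59*I*√10 ≈ 186.57*I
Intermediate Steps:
(20 + 39)*√(-13 + 3) = 59*√(-10) = 59*(I*√10) = 59*I*√10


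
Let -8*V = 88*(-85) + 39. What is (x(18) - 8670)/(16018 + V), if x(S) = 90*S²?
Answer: 10928/9039 ≈ 1.2090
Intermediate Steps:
V = 7441/8 (V = -(88*(-85) + 39)/8 = -(-7480 + 39)/8 = -⅛*(-7441) = 7441/8 ≈ 930.13)
(x(18) - 8670)/(16018 + V) = (90*18² - 8670)/(16018 + 7441/8) = (90*324 - 8670)/(135585/8) = (29160 - 8670)*(8/135585) = 20490*(8/135585) = 10928/9039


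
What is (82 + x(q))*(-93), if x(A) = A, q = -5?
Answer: -7161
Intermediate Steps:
(82 + x(q))*(-93) = (82 - 5)*(-93) = 77*(-93) = -7161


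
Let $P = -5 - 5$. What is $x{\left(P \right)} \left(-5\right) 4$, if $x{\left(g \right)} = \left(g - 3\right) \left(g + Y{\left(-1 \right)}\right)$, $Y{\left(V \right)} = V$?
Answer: $-2860$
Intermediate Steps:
$P = -10$
$x{\left(g \right)} = \left(-1 + g\right) \left(-3 + g\right)$ ($x{\left(g \right)} = \left(g - 3\right) \left(g - 1\right) = \left(-3 + g\right) \left(-1 + g\right) = \left(-1 + g\right) \left(-3 + g\right)$)
$x{\left(P \right)} \left(-5\right) 4 = \left(3 + \left(-10\right)^{2} - -40\right) \left(-5\right) 4 = \left(3 + 100 + 40\right) \left(-5\right) 4 = 143 \left(-5\right) 4 = \left(-715\right) 4 = -2860$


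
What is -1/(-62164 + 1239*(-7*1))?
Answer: 1/70837 ≈ 1.4117e-5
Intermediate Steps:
-1/(-62164 + 1239*(-7*1)) = -1/(-62164 + 1239*(-7)) = -1/(-62164 - 8673) = -1/(-70837) = -1*(-1/70837) = 1/70837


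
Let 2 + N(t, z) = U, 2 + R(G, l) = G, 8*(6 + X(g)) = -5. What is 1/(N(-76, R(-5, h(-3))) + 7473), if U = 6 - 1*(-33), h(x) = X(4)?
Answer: 1/7510 ≈ 0.00013316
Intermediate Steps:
X(g) = -53/8 (X(g) = -6 + (⅛)*(-5) = -6 - 5/8 = -53/8)
h(x) = -53/8
R(G, l) = -2 + G
U = 39 (U = 6 + 33 = 39)
N(t, z) = 37 (N(t, z) = -2 + 39 = 37)
1/(N(-76, R(-5, h(-3))) + 7473) = 1/(37 + 7473) = 1/7510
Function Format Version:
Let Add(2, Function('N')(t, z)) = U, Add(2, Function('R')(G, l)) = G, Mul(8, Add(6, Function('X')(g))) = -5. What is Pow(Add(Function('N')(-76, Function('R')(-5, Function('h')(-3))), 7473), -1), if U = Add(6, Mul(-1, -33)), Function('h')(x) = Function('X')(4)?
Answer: Rational(1, 7510) ≈ 0.00013316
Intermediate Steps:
Function('X')(g) = Rational(-53, 8) (Function('X')(g) = Add(-6, Mul(Rational(1, 8), -5)) = Add(-6, Rational(-5, 8)) = Rational(-53, 8))
Function('h')(x) = Rational(-53, 8)
Function('R')(G, l) = Add(-2, G)
U = 39 (U = Add(6, 33) = 39)
Function('N')(t, z) = 37 (Function('N')(t, z) = Add(-2, 39) = 37)
Pow(Add(Function('N')(-76, Function('R')(-5, Function('h')(-3))), 7473), -1) = Pow(Add(37, 7473), -1) = Pow(7510, -1) = Rational(1, 7510)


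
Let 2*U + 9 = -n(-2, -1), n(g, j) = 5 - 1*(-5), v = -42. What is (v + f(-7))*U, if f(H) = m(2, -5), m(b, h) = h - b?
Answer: 931/2 ≈ 465.50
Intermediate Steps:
n(g, j) = 10 (n(g, j) = 5 + 5 = 10)
f(H) = -7 (f(H) = -5 - 1*2 = -5 - 2 = -7)
U = -19/2 (U = -9/2 + (-1*10)/2 = -9/2 + (½)*(-10) = -9/2 - 5 = -19/2 ≈ -9.5000)
(v + f(-7))*U = (-42 - 7)*(-19/2) = -49*(-19/2) = 931/2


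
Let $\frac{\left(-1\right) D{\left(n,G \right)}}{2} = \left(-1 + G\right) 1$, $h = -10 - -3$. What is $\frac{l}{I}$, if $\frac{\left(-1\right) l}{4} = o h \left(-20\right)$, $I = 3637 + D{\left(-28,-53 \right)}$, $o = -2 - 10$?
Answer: $\frac{192}{107} \approx 1.7944$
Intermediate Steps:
$h = -7$ ($h = -10 + 3 = -7$)
$o = -12$ ($o = -2 - 10 = -12$)
$D{\left(n,G \right)} = 2 - 2 G$ ($D{\left(n,G \right)} = - 2 \left(-1 + G\right) 1 = - 2 \left(-1 + G\right) = 2 - 2 G$)
$I = 3745$ ($I = 3637 + \left(2 - -106\right) = 3637 + \left(2 + 106\right) = 3637 + 108 = 3745$)
$l = 6720$ ($l = - 4 \left(-12\right) \left(-7\right) \left(-20\right) = - 4 \cdot 84 \left(-20\right) = \left(-4\right) \left(-1680\right) = 6720$)
$\frac{l}{I} = \frac{6720}{3745} = 6720 \cdot \frac{1}{3745} = \frac{192}{107}$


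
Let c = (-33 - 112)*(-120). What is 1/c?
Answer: 1/17400 ≈ 5.7471e-5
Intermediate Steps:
c = 17400 (c = -145*(-120) = 17400)
1/c = 1/17400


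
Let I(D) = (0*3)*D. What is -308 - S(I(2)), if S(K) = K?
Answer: -308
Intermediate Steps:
I(D) = 0 (I(D) = 0*D = 0)
-308 - S(I(2)) = -308 - 1*0 = -308 + 0 = -308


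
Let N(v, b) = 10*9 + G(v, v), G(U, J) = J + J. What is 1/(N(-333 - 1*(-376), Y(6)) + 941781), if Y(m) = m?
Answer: 1/941957 ≈ 1.0616e-6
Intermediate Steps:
G(U, J) = 2*J
N(v, b) = 90 + 2*v (N(v, b) = 10*9 + 2*v = 90 + 2*v)
1/(N(-333 - 1*(-376), Y(6)) + 941781) = 1/((90 + 2*(-333 - 1*(-376))) + 941781) = 1/((90 + 2*(-333 + 376)) + 941781) = 1/((90 + 2*43) + 941781) = 1/((90 + 86) + 941781) = 1/(176 + 941781) = 1/941957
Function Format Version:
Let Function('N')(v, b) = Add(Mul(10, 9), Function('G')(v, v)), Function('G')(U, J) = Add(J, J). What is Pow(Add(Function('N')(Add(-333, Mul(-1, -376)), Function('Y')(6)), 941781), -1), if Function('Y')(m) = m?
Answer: Rational(1, 941957) ≈ 1.0616e-6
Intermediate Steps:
Function('G')(U, J) = Mul(2, J)
Function('N')(v, b) = Add(90, Mul(2, v)) (Function('N')(v, b) = Add(Mul(10, 9), Mul(2, v)) = Add(90, Mul(2, v)))
Pow(Add(Function('N')(Add(-333, Mul(-1, -376)), Function('Y')(6)), 941781), -1) = Pow(Add(Add(90, Mul(2, Add(-333, Mul(-1, -376)))), 941781), -1) = Pow(Add(Add(90, Mul(2, Add(-333, 376))), 941781), -1) = Pow(Add(Add(90, Mul(2, 43)), 941781), -1) = Pow(Add(Add(90, 86), 941781), -1) = Pow(Add(176, 941781), -1) = Pow(941957, -1) = Rational(1, 941957)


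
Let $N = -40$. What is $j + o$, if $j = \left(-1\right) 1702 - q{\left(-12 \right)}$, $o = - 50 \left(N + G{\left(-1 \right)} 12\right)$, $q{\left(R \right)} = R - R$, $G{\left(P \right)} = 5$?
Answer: $-2702$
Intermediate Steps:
$q{\left(R \right)} = 0$
$o = -1000$ ($o = - 50 \left(-40 + 5 \cdot 12\right) = - 50 \left(-40 + 60\right) = \left(-50\right) 20 = -1000$)
$j = -1702$ ($j = \left(-1\right) 1702 - 0 = -1702 + 0 = -1702$)
$j + o = -1702 - 1000 = -2702$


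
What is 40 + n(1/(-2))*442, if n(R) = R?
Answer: -181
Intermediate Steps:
40 + n(1/(-2))*442 = 40 + 442/(-2) = 40 - ½*442 = 40 - 221 = -181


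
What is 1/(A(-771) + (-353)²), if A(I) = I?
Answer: 1/123838 ≈ 8.0751e-6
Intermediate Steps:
1/(A(-771) + (-353)²) = 1/(-771 + (-353)²) = 1/(-771 + 124609) = 1/123838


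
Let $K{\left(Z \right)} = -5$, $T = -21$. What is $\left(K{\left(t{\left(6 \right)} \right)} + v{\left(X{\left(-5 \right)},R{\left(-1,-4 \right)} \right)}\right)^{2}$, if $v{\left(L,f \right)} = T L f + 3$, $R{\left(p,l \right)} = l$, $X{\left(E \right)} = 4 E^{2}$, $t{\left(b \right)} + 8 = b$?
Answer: $70526404$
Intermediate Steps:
$t{\left(b \right)} = -8 + b$
$v{\left(L,f \right)} = 3 - 21 L f$ ($v{\left(L,f \right)} = - 21 L f + 3 = 3 - 21 L f$)
$\left(K{\left(t{\left(6 \right)} \right)} + v{\left(X{\left(-5 \right)},R{\left(-1,-4 \right)} \right)}\right)^{2} = \left(-5 - \left(-3 + 21 \cdot 4 \left(-5\right)^{2} \left(-4\right)\right)\right)^{2} = \left(-5 - \left(-3 + 21 \cdot 4 \cdot 25 \left(-4\right)\right)\right)^{2} = \left(-5 - \left(-3 + 2100 \left(-4\right)\right)\right)^{2} = \left(-5 + \left(3 + 8400\right)\right)^{2} = \left(-5 + 8403\right)^{2} = 8398^{2} = 70526404$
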